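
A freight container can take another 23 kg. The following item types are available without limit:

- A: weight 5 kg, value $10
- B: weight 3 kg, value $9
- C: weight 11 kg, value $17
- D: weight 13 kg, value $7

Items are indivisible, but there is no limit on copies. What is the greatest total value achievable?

Best value-per-unit is B at 9/3; filling with it alone gives 7×9 = 63.
Optimal mix: 1×A + 6×B → weight 23, value 64.

$64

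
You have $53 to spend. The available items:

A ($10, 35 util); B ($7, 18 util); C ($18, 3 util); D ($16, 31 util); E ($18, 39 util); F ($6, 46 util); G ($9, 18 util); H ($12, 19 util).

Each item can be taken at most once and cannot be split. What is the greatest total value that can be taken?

157 util

Check high-value combinations within $53:
- A+B+E+F+H: cost 10+7+18+6+12=53, value 35+18+39+46+19=157
- A+B+E+F+G: cost 10+7+18+6+9=50, value 35+18+39+46+18=156
- A+D+E+F: cost 10+16+18+6=50, value 35+31+39+46=151
- A+B+D+F+H: cost 10+7+16+6+12=51, value 35+18+31+46+19=149
- A+D+F+G+H: cost 10+16+6+9+12=53, value 35+31+46+18+19=149
Best: 157 util.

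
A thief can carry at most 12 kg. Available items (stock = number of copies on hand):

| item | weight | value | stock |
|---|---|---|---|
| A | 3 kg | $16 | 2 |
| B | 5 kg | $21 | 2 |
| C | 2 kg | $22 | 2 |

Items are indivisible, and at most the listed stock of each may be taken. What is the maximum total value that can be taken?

Best selections within weight 12 and stock limits:
- 1×A + 1×B + 2×C: weight 12, value 81
- 2×A + 2×C: weight 10, value 76
- 1×B + 2×C: weight 9, value 65
Best: $81.

$81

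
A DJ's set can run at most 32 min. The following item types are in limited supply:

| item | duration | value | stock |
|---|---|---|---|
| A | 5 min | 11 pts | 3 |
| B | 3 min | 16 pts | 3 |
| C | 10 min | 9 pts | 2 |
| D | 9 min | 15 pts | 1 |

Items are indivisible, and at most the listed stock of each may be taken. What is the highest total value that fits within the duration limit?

85 pts

Best selections within duration 32 and stock limits:
- 2×A + 3×B + 1×D: duration 28, value 85
- 3×A + 3×B: duration 24, value 81
- 3×A + 2×B + 1×D: duration 30, value 80
- 2×A + 3×B + 1×C: duration 29, value 79
Best: 85 pts.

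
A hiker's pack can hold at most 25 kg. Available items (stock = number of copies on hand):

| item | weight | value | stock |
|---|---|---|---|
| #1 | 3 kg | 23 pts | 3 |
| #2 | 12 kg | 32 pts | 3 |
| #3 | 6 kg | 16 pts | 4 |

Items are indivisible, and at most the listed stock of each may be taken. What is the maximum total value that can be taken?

101 pts

Top feasible selections:
- 3×#1 + 2×#3: weight 21, value 101
- 3×#1 + 1×#2: weight 21, value 101
Best: 101 pts.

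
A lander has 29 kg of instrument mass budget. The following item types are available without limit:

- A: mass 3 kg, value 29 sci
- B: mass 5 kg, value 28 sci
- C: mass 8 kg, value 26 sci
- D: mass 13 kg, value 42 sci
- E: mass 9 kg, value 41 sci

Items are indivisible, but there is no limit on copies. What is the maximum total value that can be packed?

Best value-per-unit is A at 29/3, and filling with it alone uses mass 9×3=27. No mix of the others beats 9×29 = 261.

261 sci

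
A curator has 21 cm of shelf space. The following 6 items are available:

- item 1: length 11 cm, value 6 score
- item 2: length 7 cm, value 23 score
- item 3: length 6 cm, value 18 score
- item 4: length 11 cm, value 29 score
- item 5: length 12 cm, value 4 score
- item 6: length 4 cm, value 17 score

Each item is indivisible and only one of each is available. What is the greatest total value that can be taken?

64 score

This is a 0/1 knapsack; check combinations near the capacity.
- item 3+item 4+item 6: length 6+11+4=21, value 18+29+17=64
- item 2+item 3+item 6: length 7+6+4=17, value 23+18+17=58
- item 2+item 4: length 7+11=18, value 23+29=52
- item 3+item 4: length 6+11=17, value 18+29=47
Best: 64 score.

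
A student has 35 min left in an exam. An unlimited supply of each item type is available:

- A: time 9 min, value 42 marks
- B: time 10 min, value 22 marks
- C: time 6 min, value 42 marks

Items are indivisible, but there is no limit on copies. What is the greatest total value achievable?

210 marks

Best value-per-unit is C at 42/6; filling with it alone gives 5×42 = 210.
Optimal mix: 1×A + 4×C → time 33, value 210.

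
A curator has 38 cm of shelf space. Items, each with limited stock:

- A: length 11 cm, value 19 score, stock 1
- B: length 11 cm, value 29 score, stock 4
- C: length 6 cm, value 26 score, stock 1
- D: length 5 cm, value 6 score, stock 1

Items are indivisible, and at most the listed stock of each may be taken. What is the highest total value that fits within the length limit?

93 score

Best selections within length 38 and stock limits:
- 3×B + 1×D: length 38, value 93
- 2×B + 1×C + 1×D: length 33, value 90
- 3×B: length 33, value 87
- 2×B + 1×C: length 28, value 84
Best: 93 score.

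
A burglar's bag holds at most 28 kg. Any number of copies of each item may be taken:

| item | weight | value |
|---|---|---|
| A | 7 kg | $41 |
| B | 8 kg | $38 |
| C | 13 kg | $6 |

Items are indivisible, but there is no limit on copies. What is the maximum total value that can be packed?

$164

Best value-per-unit is A at 41/7, and filling with it alone uses weight 4×7=28. No mix of the others beats 4×41 = 164.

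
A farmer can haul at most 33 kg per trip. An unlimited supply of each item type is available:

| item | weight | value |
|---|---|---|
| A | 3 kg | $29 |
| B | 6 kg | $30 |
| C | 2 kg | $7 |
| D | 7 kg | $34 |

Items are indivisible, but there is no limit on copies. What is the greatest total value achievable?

$319

Best value-per-unit is A at 29/3, and filling with it alone uses weight 11×3=33. No mix of the others beats 11×29 = 319.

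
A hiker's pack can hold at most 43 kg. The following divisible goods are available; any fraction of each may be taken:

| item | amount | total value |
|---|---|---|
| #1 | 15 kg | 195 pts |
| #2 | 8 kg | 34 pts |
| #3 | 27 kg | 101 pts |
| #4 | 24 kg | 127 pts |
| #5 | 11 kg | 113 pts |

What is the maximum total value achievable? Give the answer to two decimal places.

397.96

Take in order of value per unit:
- #1 (195/15 per unit): all 15 → value 195, running total 195.00
- #5 (113/11 per unit): all 11 → value 113, running total 308.00
- #4 (127/24 per unit): 17 of 24 → value 17×127/24 = 89.9583, running total 397.96
Total 397.96.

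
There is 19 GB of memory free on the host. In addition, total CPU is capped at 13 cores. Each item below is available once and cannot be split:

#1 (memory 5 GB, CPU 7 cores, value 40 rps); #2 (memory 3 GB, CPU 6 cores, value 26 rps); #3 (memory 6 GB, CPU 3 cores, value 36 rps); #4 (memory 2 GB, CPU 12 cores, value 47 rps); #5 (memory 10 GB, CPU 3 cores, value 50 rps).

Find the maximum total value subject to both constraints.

Feasible sets respecting both limits:
- #2+#3+#5: memory 19, CPU 12, value 112
- #1+#5: memory 15, CPU 10, value 90
- #3+#5: memory 16, CPU 6, value 86
- #1+#3: memory 11, CPU 10, value 76
Best: 112 rps.

112 rps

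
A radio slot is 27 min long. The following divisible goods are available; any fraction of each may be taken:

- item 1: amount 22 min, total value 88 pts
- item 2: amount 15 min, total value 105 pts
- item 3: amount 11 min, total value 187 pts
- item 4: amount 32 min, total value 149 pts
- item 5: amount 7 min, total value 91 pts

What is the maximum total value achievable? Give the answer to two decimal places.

Take in order of value per unit:
- item 3 (187/11 per unit): all 11 → value 187, running total 187.00
- item 5 (91/7 per unit): all 7 → value 91, running total 278.00
- item 2 (105/15 per unit): 9 of 15 → value 9×105/15 = 63.0000, running total 341.00
Total 341.00.

341.00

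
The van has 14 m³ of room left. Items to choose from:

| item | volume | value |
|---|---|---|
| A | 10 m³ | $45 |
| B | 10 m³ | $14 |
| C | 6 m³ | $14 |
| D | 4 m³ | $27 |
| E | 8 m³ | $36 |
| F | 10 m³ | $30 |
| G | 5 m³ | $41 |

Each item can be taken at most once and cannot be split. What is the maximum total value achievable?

Check high-value combinations within 14 m³:
- E+G: volume 8+5=13, value 36+41=77
- A+D: volume 10+4=14, value 45+27=72
- D+G: volume 4+5=9, value 27+41=68
- D+E: volume 4+8=12, value 27+36=63
Best: $77.

$77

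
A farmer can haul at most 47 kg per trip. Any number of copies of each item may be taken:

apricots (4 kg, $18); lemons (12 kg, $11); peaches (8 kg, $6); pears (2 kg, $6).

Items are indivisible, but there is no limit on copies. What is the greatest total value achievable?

Best value-per-unit is apricots at 18/4; filling with it alone gives 11×18 = 198.
Optimal mix: 11×apricots + 1×pears → weight 46, value 204.

$204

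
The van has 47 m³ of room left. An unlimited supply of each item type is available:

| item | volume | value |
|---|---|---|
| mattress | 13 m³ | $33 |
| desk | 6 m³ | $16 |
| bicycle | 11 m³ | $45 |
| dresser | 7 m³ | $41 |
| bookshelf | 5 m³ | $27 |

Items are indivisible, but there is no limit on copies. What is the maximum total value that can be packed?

Best value-per-unit is dresser at 41/7; filling with it alone gives 6×41 = 246.
Optimal mix: 6×dresser + 1×bookshelf → volume 47, value 273.

$273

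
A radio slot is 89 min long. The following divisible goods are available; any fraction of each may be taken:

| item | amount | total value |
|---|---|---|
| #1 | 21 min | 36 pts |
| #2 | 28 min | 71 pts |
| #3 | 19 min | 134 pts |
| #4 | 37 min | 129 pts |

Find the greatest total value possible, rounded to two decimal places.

Take in order of value per unit:
- #3 (134/19 per unit): all 19 → value 134, running total 134.00
- #4 (129/37 per unit): all 37 → value 129, running total 263.00
- #2 (71/28 per unit): all 28 → value 71, running total 334.00
- #1 (36/21 per unit): 5 of 21 → value 5×36/21 = 8.5714, running total 342.57
Total 342.57.

342.57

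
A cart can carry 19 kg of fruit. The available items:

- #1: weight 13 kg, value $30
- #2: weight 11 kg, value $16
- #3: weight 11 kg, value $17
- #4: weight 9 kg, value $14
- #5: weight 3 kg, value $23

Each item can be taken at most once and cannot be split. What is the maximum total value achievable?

This is a 0/1 knapsack; check combinations near the capacity.
- #1+#5: weight 13+3=16, value 30+23=53
- #3+#5: weight 11+3=14, value 17+23=40
- #2+#5: weight 11+3=14, value 16+23=39
Best: $53.

$53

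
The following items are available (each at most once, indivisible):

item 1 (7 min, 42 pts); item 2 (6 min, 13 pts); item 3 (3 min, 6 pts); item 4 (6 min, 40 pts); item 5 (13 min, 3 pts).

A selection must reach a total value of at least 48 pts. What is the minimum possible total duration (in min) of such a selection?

Subsets with value ≥ 48, sorted by total duration:
- item 1+item 3: duration 10, value 48
- item 2+item 4: duration 12, value 53
- item 1+item 4: duration 13, value 82
- item 1+item 2: duration 13, value 55
Minimum duration: 10 min.

10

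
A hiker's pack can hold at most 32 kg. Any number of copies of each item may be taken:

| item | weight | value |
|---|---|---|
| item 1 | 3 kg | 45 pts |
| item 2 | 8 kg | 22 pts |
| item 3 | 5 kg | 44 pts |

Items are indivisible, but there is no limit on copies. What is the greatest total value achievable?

Best value-per-unit is item 1 at 45/3, and filling with it alone uses weight 10×3=30. No mix of the others beats 10×45 = 450.

450 pts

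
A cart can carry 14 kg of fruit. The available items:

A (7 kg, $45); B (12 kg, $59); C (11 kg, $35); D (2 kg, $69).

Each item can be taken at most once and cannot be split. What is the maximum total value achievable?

This is a 0/1 knapsack; check combinations near the capacity.
- B+D: weight 12+2=14, value 59+69=128
- A+D: weight 7+2=9, value 45+69=114
- C+D: weight 11+2=13, value 35+69=104
Best: $128.

$128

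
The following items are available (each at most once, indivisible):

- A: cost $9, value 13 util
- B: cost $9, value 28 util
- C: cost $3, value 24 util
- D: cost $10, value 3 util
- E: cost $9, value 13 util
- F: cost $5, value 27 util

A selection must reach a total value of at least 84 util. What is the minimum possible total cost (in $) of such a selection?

26

Subsets with value ≥ 84, sorted by total cost:
- A+B+C+F: cost 26, value 92
- B+C+E+F: cost 26, value 92
- A+B+C+E+F: cost 35, value 105
Minimum cost: 26 $.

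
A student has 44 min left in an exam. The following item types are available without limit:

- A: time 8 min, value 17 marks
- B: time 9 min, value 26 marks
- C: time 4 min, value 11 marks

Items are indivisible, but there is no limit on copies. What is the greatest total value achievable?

126 marks

Best value-per-unit is B at 26/9; filling with it alone gives 4×26 = 104.
Optimal mix: 4×B + 2×C → time 44, value 126.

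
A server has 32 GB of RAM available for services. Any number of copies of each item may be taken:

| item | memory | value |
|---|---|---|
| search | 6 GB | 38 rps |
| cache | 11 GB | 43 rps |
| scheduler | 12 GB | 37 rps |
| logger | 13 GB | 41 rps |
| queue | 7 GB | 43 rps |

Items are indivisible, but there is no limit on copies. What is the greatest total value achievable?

Best value-per-unit is search at 38/6; filling with it alone gives 5×38 = 190.
Optimal mix: 3×search + 2×queue → memory 32, value 200.

200 rps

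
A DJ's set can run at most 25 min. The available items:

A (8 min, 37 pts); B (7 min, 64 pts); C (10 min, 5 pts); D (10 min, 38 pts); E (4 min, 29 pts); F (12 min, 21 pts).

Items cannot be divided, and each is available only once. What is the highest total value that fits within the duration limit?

139 pts

This is a 0/1 knapsack; check combinations near the capacity.
- A+B+D: duration 8+7+10=25, value 37+64+38=139
- B+D+E: duration 7+10+4=21, value 64+38+29=131
- A+B+E: duration 8+7+4=19, value 37+64+29=130
- B+E+F: duration 7+4+12=23, value 64+29+21=114
- A+B+C: duration 8+7+10=25, value 37+64+5=106
Best: 139 pts.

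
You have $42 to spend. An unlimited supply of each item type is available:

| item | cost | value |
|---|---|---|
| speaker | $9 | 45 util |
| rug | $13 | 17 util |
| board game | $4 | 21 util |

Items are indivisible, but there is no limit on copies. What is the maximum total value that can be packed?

Best value-per-unit is board game at 21/4; filling with it alone gives 10×21 = 210.
Optimal mix: 2×speaker + 6×board game → cost 42, value 216.

216 util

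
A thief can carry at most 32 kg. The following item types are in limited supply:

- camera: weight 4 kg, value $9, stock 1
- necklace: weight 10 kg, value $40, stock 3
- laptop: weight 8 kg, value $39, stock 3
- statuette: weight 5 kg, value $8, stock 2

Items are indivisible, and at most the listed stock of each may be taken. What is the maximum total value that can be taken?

$128

Top feasible selections:
- 1×camera + 2×necklace + 1×laptop: weight 32, value 128
- 1×camera + 1×necklace + 2×laptop: weight 30, value 127
- 1×camera + 3×laptop: weight 28, value 126
Best: $128.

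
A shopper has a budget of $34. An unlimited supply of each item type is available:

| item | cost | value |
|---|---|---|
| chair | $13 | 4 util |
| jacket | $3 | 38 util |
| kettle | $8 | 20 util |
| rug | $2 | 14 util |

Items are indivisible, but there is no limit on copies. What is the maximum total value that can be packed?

Best value-per-unit is jacket at 38/3, and filling with it alone uses cost 11×3=33. No mix of the others beats 11×38 = 418.

418 util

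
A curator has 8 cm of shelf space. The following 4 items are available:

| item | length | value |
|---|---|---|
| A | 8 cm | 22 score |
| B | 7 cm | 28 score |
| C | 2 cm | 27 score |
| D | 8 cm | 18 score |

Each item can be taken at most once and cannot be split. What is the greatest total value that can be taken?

Check high-value combinations within 8 cm:
- B: length 7, value 28
- C: length 2, value 27
- A: length 8, value 22
Best: 28 score.

28 score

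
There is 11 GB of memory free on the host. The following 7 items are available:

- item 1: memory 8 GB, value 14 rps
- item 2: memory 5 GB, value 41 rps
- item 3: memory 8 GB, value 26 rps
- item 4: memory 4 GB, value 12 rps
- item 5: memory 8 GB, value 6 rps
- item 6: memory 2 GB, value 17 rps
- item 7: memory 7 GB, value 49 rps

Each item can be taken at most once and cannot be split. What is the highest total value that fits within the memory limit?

Check high-value combinations within 11 GB:
- item 2+item 4+item 6: memory 5+4+2=11, value 41+12+17=70
- item 6+item 7: memory 2+7=9, value 17+49=66
- item 4+item 7: memory 4+7=11, value 12+49=61
- item 2+item 6: memory 5+2=7, value 41+17=58
Best: 70 rps.

70 rps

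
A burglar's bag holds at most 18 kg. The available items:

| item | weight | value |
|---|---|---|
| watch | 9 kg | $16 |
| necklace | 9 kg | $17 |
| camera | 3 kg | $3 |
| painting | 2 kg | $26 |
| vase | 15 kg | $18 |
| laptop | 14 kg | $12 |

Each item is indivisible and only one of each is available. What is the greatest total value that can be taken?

$46

This is a 0/1 knapsack; check combinations near the capacity.
- necklace+camera+painting: weight 9+3+2=14, value 17+3+26=46
- watch+camera+painting: weight 9+3+2=14, value 16+3+26=45
- painting+vase: weight 2+15=17, value 26+18=44
- necklace+painting: weight 9+2=11, value 17+26=43
- watch+painting: weight 9+2=11, value 16+26=42
Best: $46.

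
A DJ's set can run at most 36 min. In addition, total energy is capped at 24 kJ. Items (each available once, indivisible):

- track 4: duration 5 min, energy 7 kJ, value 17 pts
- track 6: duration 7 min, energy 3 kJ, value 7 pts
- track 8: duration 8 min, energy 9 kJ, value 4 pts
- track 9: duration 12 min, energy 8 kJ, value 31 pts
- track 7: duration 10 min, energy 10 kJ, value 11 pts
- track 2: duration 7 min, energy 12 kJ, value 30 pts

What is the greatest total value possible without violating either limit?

Feasible sets respecting both limits:
- track 6+track 9+track 2: duration 26, energy 23, value 68
- track 9+track 2: duration 19, energy 20, value 61
- track 4+track 6+track 9: duration 24, energy 18, value 55
- track 4+track 6+track 2: duration 19, energy 22, value 54
Best: 68 pts.

68 pts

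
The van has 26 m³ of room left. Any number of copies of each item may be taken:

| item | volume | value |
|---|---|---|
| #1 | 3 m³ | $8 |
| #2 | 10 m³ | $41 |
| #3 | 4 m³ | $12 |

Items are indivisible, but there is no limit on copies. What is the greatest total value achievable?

$98

Best value-per-unit is #2 at 41/10; filling with it alone gives 2×41 = 82.
Optimal mix: 2×#1 + 2×#2 → volume 26, value 98.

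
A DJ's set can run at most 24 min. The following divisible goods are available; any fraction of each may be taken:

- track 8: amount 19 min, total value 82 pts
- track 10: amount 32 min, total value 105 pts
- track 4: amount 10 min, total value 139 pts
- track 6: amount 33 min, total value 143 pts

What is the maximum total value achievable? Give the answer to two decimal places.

Take in order of value per unit:
- track 4 (139/10 per unit): all 10 → value 139, running total 139.00
- track 6 (143/33 per unit): 14 of 33 → value 14×143/33 = 60.6667, running total 199.67
Total 199.67.

199.67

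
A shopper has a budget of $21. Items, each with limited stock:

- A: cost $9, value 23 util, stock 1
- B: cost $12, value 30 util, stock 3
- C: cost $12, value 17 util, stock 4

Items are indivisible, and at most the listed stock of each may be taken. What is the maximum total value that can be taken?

53 util

Top feasible selections:
- 1×A + 1×B: cost 21, value 53
- 1×A + 1×C: cost 21, value 40
- 1×B: cost 12, value 30
- 1×A: cost 9, value 23
Best: 53 util.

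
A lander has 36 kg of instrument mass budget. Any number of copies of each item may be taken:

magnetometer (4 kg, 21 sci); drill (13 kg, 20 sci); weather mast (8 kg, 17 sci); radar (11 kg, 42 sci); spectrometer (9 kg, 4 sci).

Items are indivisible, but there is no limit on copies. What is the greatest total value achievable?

189 sci

Best value-per-unit is magnetometer at 21/4, and filling with it alone uses mass 9×4=36. No mix of the others beats 9×21 = 189.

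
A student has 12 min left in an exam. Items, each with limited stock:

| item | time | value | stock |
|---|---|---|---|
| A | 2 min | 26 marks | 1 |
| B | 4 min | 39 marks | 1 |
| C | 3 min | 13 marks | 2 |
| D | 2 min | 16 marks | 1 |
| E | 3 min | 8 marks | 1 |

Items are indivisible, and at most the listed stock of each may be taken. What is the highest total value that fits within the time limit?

Top feasible selections:
- 1×A + 1×B + 1×C + 1×D: time 11, value 94
- 1×A + 1×B + 2×C: time 12, value 91
Best: 94 marks.

94 marks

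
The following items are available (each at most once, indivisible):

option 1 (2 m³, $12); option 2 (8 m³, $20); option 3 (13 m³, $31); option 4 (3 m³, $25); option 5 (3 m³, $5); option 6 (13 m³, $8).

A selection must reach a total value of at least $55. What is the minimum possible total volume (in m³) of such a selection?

13

Subsets with value ≥ 55, sorted by total volume:
- option 1+option 2+option 4: volume 13, value 57
- option 1+option 2+option 4+option 5: volume 16, value 62
- option 3+option 4: volume 16, value 56
- option 1+option 3+option 4: volume 18, value 68
Minimum volume: 13 m³.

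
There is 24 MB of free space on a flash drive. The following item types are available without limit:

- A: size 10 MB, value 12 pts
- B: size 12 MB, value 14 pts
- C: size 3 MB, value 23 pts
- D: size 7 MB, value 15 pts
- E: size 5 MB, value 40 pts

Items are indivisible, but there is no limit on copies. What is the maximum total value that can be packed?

Best value-per-unit is E at 40/5; filling with it alone gives 4×40 = 160.
Optimal mix: 3×C + 3×E → size 24, value 189.

189 pts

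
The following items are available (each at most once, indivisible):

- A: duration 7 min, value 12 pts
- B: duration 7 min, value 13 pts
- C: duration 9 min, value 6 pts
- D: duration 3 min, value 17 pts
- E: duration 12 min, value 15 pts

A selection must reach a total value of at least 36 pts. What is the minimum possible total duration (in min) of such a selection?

Subsets with value ≥ 36, sorted by total duration:
- A+B+D: duration 17, value 42
- B+C+D: duration 19, value 36
- B+D+E: duration 22, value 45
Minimum duration: 17 min.

17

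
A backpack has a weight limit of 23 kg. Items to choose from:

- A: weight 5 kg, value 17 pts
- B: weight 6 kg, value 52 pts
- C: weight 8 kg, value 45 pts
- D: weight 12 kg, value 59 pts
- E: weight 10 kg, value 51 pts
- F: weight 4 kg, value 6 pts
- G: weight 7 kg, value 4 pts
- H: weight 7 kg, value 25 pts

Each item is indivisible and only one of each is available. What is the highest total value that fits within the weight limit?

128 pts

This is a 0/1 knapsack; check combinations near the capacity.
- A+B+D: weight 5+6+12=23, value 17+52+59=128
- B+E+H: weight 6+10+7=23, value 52+51+25=128
- B+C+H: weight 6+8+7=21, value 52+45+25=122
Best: 128 pts.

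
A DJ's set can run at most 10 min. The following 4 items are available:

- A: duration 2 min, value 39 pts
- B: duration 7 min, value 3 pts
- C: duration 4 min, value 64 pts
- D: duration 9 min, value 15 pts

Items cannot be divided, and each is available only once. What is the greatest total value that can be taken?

103 pts

Check high-value combinations within 10 min:
- A+C: duration 2+4=6, value 39+64=103
- C: duration 4, value 64
- A+B: duration 2+7=9, value 39+3=42
- A: duration 2, value 39
Best: 103 pts.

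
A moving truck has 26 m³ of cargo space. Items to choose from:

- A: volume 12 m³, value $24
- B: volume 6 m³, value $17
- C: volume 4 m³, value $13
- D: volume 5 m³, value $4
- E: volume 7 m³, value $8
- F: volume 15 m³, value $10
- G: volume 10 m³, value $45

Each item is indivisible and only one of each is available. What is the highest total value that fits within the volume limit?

$82

Check high-value combinations within 26 m³:
- A+C+G: volume 12+4+10=26, value 24+13+45=82
- B+C+D+G: volume 6+4+5+10=25, value 17+13+4+45=79
- B+C+G: volume 6+4+10=20, value 17+13+45=75
- B+E+G: volume 6+7+10=23, value 17+8+45=70
- C+D+E+G: volume 4+5+7+10=26, value 13+4+8+45=70
Best: $82.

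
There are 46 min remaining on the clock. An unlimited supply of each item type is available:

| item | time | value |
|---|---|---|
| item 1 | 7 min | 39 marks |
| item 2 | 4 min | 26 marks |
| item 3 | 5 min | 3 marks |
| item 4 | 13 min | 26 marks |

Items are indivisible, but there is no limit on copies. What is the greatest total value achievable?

286 marks

Best value-per-unit is item 2 at 26/4; filling with it alone gives 11×26 = 286.
Optimal mix: 2×item 1 + 8×item 2 → time 46, value 286.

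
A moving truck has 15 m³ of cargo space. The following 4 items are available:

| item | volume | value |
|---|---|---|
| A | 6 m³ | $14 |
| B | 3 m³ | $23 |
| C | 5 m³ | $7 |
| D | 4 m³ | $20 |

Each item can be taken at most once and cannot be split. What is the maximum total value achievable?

Check high-value combinations within 15 m³:
- A+B+D: volume 6+3+4=13, value 14+23+20=57
- B+C+D: volume 3+5+4=12, value 23+7+20=50
- A+B+C: volume 6+3+5=14, value 14+23+7=44
- B+D: volume 3+4=7, value 23+20=43
Best: $57.

$57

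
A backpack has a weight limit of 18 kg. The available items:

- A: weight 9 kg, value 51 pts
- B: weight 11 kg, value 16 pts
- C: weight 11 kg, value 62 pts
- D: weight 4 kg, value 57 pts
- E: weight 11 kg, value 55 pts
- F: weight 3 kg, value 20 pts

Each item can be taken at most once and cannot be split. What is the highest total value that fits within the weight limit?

This is a 0/1 knapsack; check combinations near the capacity.
- C+D+F: weight 11+4+3=18, value 62+57+20=139
- D+E+F: weight 4+11+3=18, value 57+55+20=132
- A+D+F: weight 9+4+3=16, value 51+57+20=128
Best: 139 pts.

139 pts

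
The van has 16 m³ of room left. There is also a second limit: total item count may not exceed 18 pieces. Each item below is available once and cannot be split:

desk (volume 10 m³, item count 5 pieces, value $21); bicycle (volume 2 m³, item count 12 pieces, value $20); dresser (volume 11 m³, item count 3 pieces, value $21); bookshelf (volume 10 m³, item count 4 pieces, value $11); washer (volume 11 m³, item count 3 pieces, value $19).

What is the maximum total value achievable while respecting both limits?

$41

Feasible sets respecting both limits:
- desk+bicycle: volume 12, item count 17, value 41
- bicycle+dresser: volume 13, item count 15, value 41
- bicycle+washer: volume 13, item count 15, value 39
Best: $41.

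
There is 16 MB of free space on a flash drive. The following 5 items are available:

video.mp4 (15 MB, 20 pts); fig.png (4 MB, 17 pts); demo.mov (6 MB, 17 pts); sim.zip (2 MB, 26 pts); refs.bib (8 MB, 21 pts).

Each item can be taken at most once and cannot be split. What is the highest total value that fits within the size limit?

Check high-value combinations within 16 MB:
- fig.png+sim.zip+refs.bib: size 4+2+8=14, value 17+26+21=64
- demo.mov+sim.zip+refs.bib: size 6+2+8=16, value 17+26+21=64
- fig.png+demo.mov+sim.zip: size 4+6+2=12, value 17+17+26=60
Best: 64 pts.

64 pts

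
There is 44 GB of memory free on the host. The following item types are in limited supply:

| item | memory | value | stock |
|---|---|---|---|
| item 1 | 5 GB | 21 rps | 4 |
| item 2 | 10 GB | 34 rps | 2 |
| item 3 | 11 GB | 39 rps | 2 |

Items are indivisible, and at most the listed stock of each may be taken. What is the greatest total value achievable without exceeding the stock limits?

162 rps

Top feasible selections:
- 4×item 1 + 2×item 3: memory 42, value 162
- 4×item 1 + 1×item 2 + 1×item 3: memory 41, value 157
Best: 162 rps.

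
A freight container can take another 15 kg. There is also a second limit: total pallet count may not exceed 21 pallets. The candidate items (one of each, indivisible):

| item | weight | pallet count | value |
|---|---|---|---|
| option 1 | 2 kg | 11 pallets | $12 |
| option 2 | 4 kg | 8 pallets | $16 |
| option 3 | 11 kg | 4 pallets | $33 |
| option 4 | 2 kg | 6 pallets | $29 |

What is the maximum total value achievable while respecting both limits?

$74

Feasible sets respecting both limits:
- option 1+option 3+option 4: weight 15, pallet count 21, value 74
- option 3+option 4: weight 13, pallet count 10, value 62
- option 2+option 3: weight 15, pallet count 12, value 49
Best: $74.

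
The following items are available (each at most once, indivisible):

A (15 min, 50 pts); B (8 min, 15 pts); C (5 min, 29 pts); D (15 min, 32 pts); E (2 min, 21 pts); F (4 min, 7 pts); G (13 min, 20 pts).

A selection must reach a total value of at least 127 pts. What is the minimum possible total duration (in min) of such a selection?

Subsets with value ≥ 127, sorted by total duration:
- A+C+D+E: duration 37, value 132
- A+C+E+F+G: duration 39, value 127
- A+C+D+E+F: duration 41, value 139
- A+B+C+E+G: duration 43, value 135
Minimum duration: 37 min.

37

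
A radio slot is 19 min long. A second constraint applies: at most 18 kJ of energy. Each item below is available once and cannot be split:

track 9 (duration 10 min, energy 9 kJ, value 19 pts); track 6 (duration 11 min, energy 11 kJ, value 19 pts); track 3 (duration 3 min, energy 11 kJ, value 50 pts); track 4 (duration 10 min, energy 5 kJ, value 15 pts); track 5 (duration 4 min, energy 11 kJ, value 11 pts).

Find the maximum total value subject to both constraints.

Feasible sets respecting both limits:
- track 3+track 4: duration 13, energy 16, value 65
- track 3: duration 3, energy 11, value 50
- track 4+track 5: duration 14, energy 16, value 26
Best: 65 pts.

65 pts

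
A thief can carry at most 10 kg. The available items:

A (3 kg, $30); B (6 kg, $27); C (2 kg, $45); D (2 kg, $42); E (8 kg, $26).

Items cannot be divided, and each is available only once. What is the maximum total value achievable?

Check high-value combinations within 10 kg:
- A+C+D: weight 3+2+2=7, value 30+45+42=117
- B+C+D: weight 6+2+2=10, value 27+45+42=114
- C+D: weight 2+2=4, value 45+42=87
- A+C: weight 3+2=5, value 30+45=75
- A+D: weight 3+2=5, value 30+42=72
Best: $117.

$117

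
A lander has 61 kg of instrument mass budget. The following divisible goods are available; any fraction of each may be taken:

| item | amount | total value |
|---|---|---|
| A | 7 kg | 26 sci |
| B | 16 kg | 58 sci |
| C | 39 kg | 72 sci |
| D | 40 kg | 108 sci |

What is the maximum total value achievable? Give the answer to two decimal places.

186.60

Take in order of value per unit:
- A (26/7 per unit): all 7 → value 26, running total 26.00
- B (58/16 per unit): all 16 → value 58, running total 84.00
- D (108/40 per unit): 38 of 40 → value 38×108/40 = 102.6000, running total 186.60
Total 186.60.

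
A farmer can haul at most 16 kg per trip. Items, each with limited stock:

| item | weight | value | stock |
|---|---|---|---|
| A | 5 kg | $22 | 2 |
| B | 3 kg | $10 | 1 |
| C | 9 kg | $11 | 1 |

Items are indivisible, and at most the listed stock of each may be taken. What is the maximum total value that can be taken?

$54

Top feasible selections:
- 2×A + 1×B: weight 13, value 54
- 2×A: weight 10, value 44
- 1×A + 1×C: weight 14, value 33
- 1×A + 1×B: weight 8, value 32
Best: $54.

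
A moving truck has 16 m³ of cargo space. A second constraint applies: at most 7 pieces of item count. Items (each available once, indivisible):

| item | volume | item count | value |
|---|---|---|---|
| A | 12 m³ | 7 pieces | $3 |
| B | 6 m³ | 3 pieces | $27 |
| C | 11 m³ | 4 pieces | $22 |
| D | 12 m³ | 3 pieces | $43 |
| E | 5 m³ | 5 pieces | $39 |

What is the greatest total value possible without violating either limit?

Feasible sets respecting both limits:
- D: volume 12, item count 3, value 43
- E: volume 5, item count 5, value 39
- B: volume 6, item count 3, value 27
- C: volume 11, item count 4, value 22
Best: $43.

$43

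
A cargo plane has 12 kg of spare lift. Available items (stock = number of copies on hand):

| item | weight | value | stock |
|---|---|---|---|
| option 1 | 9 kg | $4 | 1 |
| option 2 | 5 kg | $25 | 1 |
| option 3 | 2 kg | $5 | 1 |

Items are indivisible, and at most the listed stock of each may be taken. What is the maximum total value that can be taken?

$30

Best selections within weight 12 and stock limits:
- 1×option 2 + 1×option 3: weight 7, value 30
- 1×option 2: weight 5, value 25
- 1×option 1 + 1×option 3: weight 11, value 9
- 1×option 3: weight 2, value 5
Best: $30.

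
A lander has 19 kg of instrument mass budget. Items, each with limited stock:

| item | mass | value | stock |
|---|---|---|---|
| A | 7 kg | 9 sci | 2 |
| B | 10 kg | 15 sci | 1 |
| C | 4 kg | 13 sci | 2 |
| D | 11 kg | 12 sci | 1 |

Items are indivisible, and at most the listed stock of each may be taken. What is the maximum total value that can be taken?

Best selections within mass 19 and stock limits:
- 1×B + 2×C: mass 18, value 41
- 2×C + 1×D: mass 19, value 38
Best: 41 sci.

41 sci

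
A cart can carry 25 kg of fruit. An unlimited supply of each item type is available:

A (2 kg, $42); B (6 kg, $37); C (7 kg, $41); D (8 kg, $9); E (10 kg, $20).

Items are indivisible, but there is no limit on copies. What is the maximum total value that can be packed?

$504

Best value-per-unit is A at 42/2, and filling with it alone uses weight 12×2=24. No mix of the others beats 12×42 = 504.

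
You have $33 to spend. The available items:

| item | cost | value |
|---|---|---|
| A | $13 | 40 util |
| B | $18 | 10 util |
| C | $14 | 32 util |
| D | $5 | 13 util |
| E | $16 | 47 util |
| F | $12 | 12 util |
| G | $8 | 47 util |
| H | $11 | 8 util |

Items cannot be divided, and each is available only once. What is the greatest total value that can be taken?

Check high-value combinations within $33:
- D+E+G: cost 5+16+8=29, value 13+47+47=107
- A+D+G: cost 13+5+8=26, value 40+13+47=100
- A+F+G: cost 13+12+8=33, value 40+12+47=99
- A+G+H: cost 13+8+11=32, value 40+47+8=95
- E+G: cost 16+8=24, value 47+47=94
Best: 107 util.

107 util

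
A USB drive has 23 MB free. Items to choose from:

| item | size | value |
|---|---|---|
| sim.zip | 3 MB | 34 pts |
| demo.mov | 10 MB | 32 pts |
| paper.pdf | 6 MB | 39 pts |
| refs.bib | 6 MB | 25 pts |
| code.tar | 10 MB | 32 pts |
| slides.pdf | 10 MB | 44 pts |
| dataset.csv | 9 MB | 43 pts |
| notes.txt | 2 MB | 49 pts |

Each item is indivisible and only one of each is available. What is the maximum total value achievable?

166 pts

This is a 0/1 knapsack; check combinations near the capacity.
- sim.zip+paper.pdf+slides.pdf+notes.txt: size 3+6+10+2=21, value 34+39+44+49=166
- sim.zip+paper.pdf+dataset.csv+notes.txt: size 3+6+9+2=20, value 34+39+43+49=165
- paper.pdf+refs.bib+dataset.csv+notes.txt: size 6+6+9+2=23, value 39+25+43+49=156
Best: 166 pts.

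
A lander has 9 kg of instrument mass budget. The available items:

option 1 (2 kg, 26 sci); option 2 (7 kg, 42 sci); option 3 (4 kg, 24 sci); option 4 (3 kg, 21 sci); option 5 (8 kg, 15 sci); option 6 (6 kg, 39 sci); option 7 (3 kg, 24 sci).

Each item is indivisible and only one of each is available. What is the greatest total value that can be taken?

74 sci

Check high-value combinations within 9 kg:
- option 1+option 3+option 7: mass 2+4+3=9, value 26+24+24=74
- option 1+option 4+option 7: mass 2+3+3=8, value 26+21+24=71
- option 1+option 3+option 4: mass 2+4+3=9, value 26+24+21=71
- option 1+option 2: mass 2+7=9, value 26+42=68
- option 1+option 6: mass 2+6=8, value 26+39=65
Best: 74 sci.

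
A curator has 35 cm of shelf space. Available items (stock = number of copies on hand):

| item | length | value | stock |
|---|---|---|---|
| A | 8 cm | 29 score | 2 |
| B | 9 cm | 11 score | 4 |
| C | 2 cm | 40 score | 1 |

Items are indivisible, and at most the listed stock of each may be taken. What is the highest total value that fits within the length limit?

109 score

Best selections within length 35 and stock limits:
- 2×A + 1×B + 1×C: length 27, value 109
- 2×A + 1×C: length 18, value 98
- 1×A + 2×B + 1×C: length 28, value 91
Best: 109 score.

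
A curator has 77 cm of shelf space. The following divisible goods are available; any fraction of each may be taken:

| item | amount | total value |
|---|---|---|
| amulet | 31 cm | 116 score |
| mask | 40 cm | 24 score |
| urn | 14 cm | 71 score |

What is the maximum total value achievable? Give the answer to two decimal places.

206.20

Take in order of value per unit:
- urn (71/14 per unit): all 14 → value 71, running total 71.00
- amulet (116/31 per unit): all 31 → value 116, running total 187.00
- mask (24/40 per unit): 32 of 40 → value 32×24/40 = 19.2000, running total 206.20
Total 206.20.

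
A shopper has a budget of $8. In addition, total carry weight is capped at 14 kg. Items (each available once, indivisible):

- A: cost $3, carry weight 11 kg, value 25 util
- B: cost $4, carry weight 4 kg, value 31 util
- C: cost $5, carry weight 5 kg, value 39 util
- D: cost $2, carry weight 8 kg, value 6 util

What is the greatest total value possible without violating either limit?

Feasible sets respecting both limits:
- C+D: cost 7, carry weight 13, value 45
- C: cost 5, carry weight 5, value 39
- B+D: cost 6, carry weight 12, value 37
Best: 45 util.

45 util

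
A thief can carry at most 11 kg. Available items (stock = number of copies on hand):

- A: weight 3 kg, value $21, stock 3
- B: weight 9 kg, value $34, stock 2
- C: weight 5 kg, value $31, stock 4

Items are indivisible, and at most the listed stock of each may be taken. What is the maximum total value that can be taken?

$73

Best selections within weight 11 and stock limits:
- 2×A + 1×C: weight 11, value 73
- 3×A: weight 9, value 63
Best: $73.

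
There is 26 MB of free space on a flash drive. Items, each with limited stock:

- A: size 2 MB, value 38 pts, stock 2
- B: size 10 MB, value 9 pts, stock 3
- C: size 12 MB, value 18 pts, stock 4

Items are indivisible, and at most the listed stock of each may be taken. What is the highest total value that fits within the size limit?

Best selections within size 26 and stock limits:
- 2×A + 1×B + 1×C: size 26, value 103
- 2×A + 1×C: size 16, value 94
Best: 103 pts.

103 pts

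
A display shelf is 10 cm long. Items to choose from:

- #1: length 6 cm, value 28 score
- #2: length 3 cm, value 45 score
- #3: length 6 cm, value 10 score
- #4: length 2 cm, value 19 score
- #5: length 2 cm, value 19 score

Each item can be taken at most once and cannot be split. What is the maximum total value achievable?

Check high-value combinations within 10 cm:
- #2+#4+#5: length 3+2+2=7, value 45+19+19=83
- #1+#2: length 6+3=9, value 28+45=73
- #1+#4+#5: length 6+2+2=10, value 28+19+19=66
- #2+#4: length 3+2=5, value 45+19=64
- #2+#5: length 3+2=5, value 45+19=64
Best: 83 score.

83 score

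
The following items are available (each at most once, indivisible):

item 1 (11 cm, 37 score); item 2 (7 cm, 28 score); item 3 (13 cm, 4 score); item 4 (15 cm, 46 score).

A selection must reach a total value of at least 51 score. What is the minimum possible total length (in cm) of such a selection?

18

Subsets with value ≥ 51, sorted by total length:
- item 1+item 2: length 18, value 65
- item 2+item 4: length 22, value 74
- item 1+item 4: length 26, value 83
- item 1+item 2+item 3: length 31, value 69
Minimum length: 18 cm.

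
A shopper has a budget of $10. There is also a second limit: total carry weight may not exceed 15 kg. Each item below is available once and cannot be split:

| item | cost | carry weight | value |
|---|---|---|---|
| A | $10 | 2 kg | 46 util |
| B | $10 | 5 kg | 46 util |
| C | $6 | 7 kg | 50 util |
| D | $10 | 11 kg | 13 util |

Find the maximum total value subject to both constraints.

Feasible sets respecting both limits:
- C: cost 6, carry weight 7, value 50
- A: cost 10, carry weight 2, value 46
- B: cost 10, carry weight 5, value 46
- D: cost 10, carry weight 11, value 13
Best: 50 util.

50 util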